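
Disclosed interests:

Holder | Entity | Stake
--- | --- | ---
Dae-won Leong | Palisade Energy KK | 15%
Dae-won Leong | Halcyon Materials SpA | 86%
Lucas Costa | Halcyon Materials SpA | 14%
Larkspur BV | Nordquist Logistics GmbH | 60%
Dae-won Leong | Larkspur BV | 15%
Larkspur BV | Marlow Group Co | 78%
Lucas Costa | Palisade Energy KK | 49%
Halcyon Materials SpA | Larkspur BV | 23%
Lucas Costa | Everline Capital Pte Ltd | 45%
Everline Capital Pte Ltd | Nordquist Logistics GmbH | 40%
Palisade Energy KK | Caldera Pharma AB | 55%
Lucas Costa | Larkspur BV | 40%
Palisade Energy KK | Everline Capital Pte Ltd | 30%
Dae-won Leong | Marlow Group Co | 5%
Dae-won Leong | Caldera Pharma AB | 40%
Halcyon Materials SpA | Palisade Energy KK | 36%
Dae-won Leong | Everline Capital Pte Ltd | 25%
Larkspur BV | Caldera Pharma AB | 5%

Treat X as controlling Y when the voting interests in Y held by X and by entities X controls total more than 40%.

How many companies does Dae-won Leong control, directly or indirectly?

4

Dae-won holds 86% of Halcyon, so Dae-won controls Halcyon.
Dae-won and Halcyon together hold 15% + 36% = 51% of Palisade, so Dae-won controls Palisade.
Palisade and Dae-won together hold 55% + 40% = 95% of Caldera, so Dae-won controls Caldera.
Palisade and Dae-won together hold 30% + 25% = 55% of Everline, so Dae-won controls Everline.
No other company's threshold is met.
Dae-won controls 4 companies.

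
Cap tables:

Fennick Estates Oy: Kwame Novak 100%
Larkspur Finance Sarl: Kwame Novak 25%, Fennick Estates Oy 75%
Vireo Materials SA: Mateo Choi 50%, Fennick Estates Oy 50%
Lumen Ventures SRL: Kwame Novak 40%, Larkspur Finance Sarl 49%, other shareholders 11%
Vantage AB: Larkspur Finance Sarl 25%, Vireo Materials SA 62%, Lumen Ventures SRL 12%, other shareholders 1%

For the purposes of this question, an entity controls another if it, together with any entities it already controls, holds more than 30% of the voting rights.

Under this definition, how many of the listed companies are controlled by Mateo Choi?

Mateo holds 50% of Vireo, so Mateo controls Vireo.
Vireo holds 62% of Vantage, so Mateo controls Vantage.
No other company's threshold is met.
Mateo controls 2 companies.

2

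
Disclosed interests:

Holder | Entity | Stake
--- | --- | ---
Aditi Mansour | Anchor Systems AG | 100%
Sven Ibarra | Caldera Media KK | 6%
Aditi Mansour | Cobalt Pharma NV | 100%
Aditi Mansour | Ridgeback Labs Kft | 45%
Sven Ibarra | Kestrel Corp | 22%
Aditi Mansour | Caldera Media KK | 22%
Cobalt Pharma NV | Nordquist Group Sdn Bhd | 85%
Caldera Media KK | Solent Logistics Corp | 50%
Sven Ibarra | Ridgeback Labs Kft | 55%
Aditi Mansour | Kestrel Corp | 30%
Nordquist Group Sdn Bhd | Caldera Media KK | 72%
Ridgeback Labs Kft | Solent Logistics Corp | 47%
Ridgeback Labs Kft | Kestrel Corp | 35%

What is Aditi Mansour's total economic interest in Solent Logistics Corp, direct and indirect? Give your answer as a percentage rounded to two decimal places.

62.75%

Aditi reaches Solent along 3 paths.
Via Ridgeback: 45% × 47% = 21.15%.
Via Caldera: 22% × 50% = 11%.
Via Cobalt → Nordquist → Caldera: 100% × 85% × 72% × 50% = 30.6%.
Total: 21.15% + 11% + 30.6% = 62.75%.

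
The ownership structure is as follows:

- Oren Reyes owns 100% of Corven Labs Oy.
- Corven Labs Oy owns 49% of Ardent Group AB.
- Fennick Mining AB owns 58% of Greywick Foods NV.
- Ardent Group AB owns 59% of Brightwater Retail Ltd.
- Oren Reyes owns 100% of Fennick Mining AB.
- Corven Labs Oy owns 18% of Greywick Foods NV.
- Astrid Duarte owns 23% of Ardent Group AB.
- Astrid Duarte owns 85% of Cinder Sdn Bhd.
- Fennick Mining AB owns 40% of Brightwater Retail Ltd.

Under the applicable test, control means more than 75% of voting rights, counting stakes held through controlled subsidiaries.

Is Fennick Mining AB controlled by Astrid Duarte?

No

Astrid holds 85% of Cinder, so Astrid controls Cinder.
Neither Astrid nor any entity Astrid controls holds any voting interest in Fennick.
So Astrid does not control Fennick.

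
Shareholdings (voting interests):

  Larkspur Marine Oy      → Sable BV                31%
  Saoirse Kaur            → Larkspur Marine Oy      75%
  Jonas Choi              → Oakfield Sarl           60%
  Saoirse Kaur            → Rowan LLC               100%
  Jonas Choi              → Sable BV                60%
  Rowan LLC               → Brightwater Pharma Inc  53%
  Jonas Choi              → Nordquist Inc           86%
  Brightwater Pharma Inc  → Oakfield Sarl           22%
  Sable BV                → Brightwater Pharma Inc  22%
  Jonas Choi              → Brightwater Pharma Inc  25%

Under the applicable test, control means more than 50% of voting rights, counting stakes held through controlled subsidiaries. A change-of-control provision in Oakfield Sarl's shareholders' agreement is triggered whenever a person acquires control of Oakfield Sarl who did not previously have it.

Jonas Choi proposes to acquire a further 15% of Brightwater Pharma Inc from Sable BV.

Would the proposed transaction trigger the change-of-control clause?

No

The purchase adds only to Jonas's holdings (Sable's stake shrinks), so Jonas is the only person who could newly come to control Oakfield.
Jonas holds 60% of Oakfield, so Jonas controls Oakfield.
So Jonas already controls Oakfield before the transaction.
After the purchase, Jonas's direct stake in Brightwater rises to 25% + 15% = 40%, and Sable's stake falls to 7%.
Jonas controlled Oakfield already, so this is not a new person acquiring control; every other person's position is unchanged or reduced.
No new person acquires control, so the clause is not triggered.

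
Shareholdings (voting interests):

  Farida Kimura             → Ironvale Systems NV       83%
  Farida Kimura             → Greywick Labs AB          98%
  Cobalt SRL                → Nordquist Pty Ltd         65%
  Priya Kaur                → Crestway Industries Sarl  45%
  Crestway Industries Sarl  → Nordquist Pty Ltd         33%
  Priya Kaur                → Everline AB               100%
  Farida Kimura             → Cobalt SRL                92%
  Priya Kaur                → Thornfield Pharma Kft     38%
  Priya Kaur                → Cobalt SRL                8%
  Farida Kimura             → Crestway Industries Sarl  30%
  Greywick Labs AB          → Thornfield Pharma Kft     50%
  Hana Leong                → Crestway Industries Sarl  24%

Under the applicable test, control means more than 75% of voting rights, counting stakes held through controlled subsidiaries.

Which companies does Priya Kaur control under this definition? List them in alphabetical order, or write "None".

Priya holds 100% of Everline, so Priya controls Everline.
No other company's threshold is met.

Everline AB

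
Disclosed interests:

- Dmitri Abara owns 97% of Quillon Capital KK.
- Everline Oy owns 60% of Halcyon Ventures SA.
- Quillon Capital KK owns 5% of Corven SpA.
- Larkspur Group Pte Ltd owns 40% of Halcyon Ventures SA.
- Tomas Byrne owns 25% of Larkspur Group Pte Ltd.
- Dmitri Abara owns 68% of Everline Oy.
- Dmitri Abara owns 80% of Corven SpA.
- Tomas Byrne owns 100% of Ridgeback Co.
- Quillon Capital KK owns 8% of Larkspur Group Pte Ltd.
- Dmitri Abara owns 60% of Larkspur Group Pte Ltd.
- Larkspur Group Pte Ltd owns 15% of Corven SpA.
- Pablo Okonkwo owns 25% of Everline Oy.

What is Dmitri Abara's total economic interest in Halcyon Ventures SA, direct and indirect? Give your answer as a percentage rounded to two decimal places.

67.90%

Dmitri reaches Halcyon along 3 paths.
Via Quillon → Larkspur: 97% × 8% × 40% = 3.104%.
Via Larkspur: 60% × 40% = 24%.
Via Everline: 68% × 60% = 40.8%.
Total: 3.104% + 24% + 40.8% = 67.904%.
Rounded: 67.90%.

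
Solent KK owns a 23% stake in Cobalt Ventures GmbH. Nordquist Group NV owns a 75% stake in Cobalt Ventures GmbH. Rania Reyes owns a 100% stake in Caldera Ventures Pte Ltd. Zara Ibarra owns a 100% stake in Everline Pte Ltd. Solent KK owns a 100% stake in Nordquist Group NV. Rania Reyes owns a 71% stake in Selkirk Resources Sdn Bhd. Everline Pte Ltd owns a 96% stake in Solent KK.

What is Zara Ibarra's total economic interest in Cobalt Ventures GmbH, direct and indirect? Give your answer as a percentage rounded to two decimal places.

94.08%

Zara reaches Cobalt along 2 paths.
Via Everline → Solent → Nordquist: 100% × 96% × 100% × 75% = 72%.
Via Everline → Solent: 100% × 96% × 23% = 22.08%.
Total: 72% + 22.08% = 94.08%.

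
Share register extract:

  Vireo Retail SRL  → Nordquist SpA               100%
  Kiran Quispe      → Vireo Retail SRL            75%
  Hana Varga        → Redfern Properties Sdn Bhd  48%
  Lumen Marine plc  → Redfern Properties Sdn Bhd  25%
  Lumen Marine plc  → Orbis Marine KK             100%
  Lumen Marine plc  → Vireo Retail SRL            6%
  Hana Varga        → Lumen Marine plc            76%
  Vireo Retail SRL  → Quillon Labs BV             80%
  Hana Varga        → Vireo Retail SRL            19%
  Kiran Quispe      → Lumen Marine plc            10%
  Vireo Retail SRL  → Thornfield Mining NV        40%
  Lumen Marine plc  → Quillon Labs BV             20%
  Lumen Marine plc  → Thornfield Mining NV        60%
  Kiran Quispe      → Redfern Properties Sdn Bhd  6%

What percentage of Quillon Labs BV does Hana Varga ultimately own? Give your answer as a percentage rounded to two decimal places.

34.05%

Hana reaches Quillon along 3 paths.
Via Lumen: 76% × 20% = 15.2%.
Via Vireo: 19% × 80% = 15.2%.
Via Lumen → Vireo: 76% × 6% × 80% = 3.648%.
Total: 15.2% + 15.2% + 3.648% = 34.048%.
Rounded: 34.05%.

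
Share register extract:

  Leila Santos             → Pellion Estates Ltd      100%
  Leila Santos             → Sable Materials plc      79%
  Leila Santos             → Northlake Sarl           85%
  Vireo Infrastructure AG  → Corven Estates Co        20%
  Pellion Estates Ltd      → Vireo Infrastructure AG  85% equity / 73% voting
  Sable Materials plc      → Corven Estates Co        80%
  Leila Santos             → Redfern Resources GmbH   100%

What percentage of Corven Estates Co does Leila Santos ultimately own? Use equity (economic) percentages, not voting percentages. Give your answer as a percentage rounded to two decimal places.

Leila reaches Corven along 2 paths.
Via Sable: 79% × 80% = 63.2%.
Via Pellion → Vireo: 100% × 85% × 20% = 17%.
Total: 63.2% + 17% = 80.2%.
Rounded: 80.20%.

80.20%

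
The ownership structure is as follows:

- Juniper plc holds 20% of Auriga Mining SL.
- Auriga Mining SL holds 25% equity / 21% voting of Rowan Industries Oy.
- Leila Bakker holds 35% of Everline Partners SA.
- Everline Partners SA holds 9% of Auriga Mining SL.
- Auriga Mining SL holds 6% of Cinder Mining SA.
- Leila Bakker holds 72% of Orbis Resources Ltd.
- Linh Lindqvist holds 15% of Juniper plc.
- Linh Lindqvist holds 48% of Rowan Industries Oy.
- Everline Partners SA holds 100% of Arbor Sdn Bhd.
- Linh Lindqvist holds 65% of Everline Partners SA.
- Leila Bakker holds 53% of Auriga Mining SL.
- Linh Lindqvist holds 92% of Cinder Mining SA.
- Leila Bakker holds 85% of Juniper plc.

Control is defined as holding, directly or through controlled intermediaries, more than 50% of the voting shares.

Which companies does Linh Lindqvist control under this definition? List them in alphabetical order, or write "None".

Linh holds 65% of Everline, so Linh controls Everline.
Linh holds 92% of Cinder, so Linh controls Cinder.
Everline holds 100% of Arbor, so Linh controls Arbor.
No other company's threshold is met.

Arbor Sdn Bhd, Cinder Mining SA, Everline Partners SA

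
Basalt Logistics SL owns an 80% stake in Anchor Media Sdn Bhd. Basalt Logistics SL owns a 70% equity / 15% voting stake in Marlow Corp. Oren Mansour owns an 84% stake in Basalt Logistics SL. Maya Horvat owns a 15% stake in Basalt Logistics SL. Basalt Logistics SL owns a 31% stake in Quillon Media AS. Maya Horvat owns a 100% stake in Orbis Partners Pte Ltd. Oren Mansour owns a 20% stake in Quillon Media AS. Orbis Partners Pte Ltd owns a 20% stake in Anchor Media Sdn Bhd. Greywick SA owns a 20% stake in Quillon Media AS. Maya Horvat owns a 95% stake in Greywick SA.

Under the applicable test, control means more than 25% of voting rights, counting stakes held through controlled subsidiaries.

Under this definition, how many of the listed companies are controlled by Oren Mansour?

Oren holds 84% of Basalt, so Oren controls Basalt.
Basalt holds 80% of Anchor, so Oren controls Anchor.
Basalt and Oren together hold 31% + 20% = 51% of Quillon, so Oren controls Quillon.
No other company's threshold is met.
Oren controls 3 companies.

3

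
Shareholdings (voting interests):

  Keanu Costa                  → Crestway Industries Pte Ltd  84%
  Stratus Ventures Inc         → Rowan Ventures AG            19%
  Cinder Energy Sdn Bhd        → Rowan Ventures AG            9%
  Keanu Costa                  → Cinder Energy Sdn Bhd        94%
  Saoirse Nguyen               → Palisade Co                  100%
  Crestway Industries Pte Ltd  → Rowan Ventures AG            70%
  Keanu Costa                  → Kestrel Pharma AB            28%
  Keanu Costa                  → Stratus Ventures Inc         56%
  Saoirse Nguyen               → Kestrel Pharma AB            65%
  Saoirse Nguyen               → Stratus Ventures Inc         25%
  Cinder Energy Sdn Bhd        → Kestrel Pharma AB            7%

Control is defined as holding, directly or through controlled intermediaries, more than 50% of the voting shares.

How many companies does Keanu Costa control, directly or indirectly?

4

Keanu holds 56% of Stratus, so Keanu controls Stratus.
Keanu holds 94% of Cinder, so Keanu controls Cinder.
Keanu holds 84% of Crestway, so Keanu controls Crestway.
Cinder and Crestway and Stratus together hold 9% + 70% + 19% = 98% of Rowan, so Keanu controls Rowan.
No other company's threshold is met.
Keanu controls 4 companies.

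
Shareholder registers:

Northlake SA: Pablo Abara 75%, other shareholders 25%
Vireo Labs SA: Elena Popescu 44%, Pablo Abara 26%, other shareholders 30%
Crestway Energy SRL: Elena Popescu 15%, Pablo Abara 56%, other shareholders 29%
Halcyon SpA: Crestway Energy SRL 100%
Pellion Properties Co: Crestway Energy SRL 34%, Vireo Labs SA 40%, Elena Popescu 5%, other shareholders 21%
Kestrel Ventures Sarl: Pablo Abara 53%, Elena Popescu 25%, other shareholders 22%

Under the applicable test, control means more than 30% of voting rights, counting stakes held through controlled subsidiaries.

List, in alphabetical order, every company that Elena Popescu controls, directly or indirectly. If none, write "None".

Elena holds 44% of Vireo, so Elena controls Vireo.
Vireo and Elena together hold 40% + 5% = 45% of Pellion, so Elena controls Pellion.
No other company's threshold is met.

Pellion Properties Co, Vireo Labs SA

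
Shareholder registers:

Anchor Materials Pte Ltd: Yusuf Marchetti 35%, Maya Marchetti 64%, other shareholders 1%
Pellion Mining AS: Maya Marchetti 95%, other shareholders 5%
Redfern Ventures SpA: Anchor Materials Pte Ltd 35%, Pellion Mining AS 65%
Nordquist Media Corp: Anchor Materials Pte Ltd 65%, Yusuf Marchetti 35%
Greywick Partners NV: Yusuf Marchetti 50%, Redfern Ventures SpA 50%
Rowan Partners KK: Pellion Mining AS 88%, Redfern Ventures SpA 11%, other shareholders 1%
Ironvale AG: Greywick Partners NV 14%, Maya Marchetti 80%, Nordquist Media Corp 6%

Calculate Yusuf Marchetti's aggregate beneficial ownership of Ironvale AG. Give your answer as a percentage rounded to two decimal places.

11.32%

Yusuf reaches Ironvale along 4 paths.
Via Greywick: 50% × 14% = 7%.
Via Anchor → Redfern → Greywick: 35% × 35% × 50% × 14% = 0.8575%.
Via Anchor → Nordquist: 35% × 65% × 6% = 1.365%.
Via Nordquist: 35% × 6% = 2.1%.
Total: 7% + 0.8575% + 1.365% + 2.1% = 11.3225%.
Rounded: 11.32%.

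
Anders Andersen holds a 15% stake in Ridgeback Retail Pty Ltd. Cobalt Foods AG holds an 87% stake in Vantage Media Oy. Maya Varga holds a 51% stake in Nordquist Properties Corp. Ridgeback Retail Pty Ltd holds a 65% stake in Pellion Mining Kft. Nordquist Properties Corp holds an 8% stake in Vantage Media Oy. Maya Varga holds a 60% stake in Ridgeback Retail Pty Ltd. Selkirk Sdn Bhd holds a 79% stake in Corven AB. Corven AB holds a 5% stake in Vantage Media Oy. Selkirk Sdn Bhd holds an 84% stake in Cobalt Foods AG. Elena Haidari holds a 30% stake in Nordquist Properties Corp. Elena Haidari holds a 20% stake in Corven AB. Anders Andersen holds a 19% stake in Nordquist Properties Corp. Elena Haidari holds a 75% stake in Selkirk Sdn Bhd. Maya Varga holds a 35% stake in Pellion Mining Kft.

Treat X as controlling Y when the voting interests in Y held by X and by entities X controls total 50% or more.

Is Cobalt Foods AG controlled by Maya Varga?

Maya holds 60% of Ridgeback, so Maya controls Ridgeback.
Maya holds 51% of Nordquist, so Maya controls Nordquist.
Ridgeback and Maya together hold 65% + 35% = 100% of Pellion, so Maya controls Pellion.
Neither Maya nor any entity Maya controls holds any voting interest in Cobalt.
So Maya does not control Cobalt.

No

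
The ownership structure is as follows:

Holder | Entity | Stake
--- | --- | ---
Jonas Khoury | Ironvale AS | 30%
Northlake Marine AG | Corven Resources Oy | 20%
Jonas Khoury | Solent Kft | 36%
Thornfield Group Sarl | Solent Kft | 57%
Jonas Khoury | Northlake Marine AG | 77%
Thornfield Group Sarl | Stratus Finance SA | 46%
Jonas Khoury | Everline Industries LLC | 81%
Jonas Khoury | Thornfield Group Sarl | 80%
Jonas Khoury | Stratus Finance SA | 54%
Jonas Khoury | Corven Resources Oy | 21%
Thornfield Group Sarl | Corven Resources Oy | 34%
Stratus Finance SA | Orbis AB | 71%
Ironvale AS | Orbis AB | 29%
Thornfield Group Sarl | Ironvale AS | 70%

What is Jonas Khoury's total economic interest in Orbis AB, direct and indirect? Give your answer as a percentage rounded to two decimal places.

89.41%

Jonas reaches Orbis along 4 paths.
Via Ironvale: 30% × 29% = 8.7%.
Via Thornfield → Ironvale: 80% × 70% × 29% = 16.24%.
Via Stratus: 54% × 71% = 38.34%.
Via Thornfield → Stratus: 80% × 46% × 71% = 26.128%.
Total: 8.7% + 16.24% + 38.34% + 26.128% = 89.408%.
Rounded: 89.41%.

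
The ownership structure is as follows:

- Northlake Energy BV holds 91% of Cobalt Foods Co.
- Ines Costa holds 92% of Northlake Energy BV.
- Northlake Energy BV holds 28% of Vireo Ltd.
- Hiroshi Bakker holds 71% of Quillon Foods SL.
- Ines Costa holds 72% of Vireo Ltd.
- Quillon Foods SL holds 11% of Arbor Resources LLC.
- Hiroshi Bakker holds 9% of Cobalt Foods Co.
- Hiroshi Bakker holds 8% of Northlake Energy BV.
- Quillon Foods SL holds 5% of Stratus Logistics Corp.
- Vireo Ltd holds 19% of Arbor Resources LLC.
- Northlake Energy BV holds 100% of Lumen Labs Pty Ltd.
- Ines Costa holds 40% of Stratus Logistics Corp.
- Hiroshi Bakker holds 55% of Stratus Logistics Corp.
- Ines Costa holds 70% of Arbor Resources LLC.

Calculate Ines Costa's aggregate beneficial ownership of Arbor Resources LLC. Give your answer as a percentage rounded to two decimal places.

88.57%

Ines reaches Arbor along 3 paths.
Via Northlake → Vireo: 92% × 28% × 19% = 4.8944%.
Via Vireo: 72% × 19% = 13.68%.
Direct stake: 70% = 70%.
Total: 4.8944% + 13.68% + 70% = 88.5744%.
Rounded: 88.57%.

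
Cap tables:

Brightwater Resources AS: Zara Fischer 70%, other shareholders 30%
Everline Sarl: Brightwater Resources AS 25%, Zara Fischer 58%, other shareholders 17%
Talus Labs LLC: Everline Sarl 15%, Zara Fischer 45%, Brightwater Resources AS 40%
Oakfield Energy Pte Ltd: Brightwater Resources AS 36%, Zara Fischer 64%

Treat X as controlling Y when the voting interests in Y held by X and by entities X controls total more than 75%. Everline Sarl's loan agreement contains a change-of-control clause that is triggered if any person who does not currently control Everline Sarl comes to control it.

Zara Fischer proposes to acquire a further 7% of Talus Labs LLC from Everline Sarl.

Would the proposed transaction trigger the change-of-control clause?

No

The purchase adds only to Zara's holdings (Everline's stake shrinks), so Zara is the only person who could newly come to control Everline.
Zara's largest direct stake is 70% in Brightwater, which does not meet the threshold, so Zara controls no company.
In Everline, Zara's side holds only 58%, not > 75%.
So before the transaction, Zara does not control Everline.
After the purchase, Zara's direct stake in Talus rises to 45% + 7% = 52%, and Everline's stake falls to 8%.
Zara's side now holds 52% of Talus, not > 75%, so Zara still does not control Talus.
After the transaction, Zara's side holds 58% of Everline, not > 75%, so Zara still does not control Everline.
No new person acquires control, so the clause is not triggered.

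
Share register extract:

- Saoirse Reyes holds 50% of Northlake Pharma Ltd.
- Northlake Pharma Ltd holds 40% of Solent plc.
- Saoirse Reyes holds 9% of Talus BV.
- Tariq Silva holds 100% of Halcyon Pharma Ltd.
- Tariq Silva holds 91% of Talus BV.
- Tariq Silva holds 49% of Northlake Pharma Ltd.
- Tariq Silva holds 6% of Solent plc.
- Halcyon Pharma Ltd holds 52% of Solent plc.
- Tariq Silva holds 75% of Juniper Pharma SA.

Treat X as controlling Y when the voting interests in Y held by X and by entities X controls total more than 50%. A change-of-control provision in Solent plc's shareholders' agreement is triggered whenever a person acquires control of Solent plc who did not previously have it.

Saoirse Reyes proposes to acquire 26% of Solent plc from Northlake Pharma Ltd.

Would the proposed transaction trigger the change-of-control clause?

The purchase adds only to Saoirse's holdings (Northlake's stake shrinks), so Saoirse is the only person who could newly come to control Solent.
Saoirse's largest direct stake is 50% in Northlake, which does not meet the threshold, so Saoirse controls no company.
Neither Saoirse nor any entity Saoirse controls holds any voting interest in Solent.
So before the transaction, Saoirse does not control Solent.
After the purchase, Saoirse holds 26% of Solent directly, and Northlake's stake falls to 14%.
After the transaction, Saoirse's side holds 26% of Solent, not > 50%, so Saoirse still does not control Solent.
No new person acquires control, so the clause is not triggered.

No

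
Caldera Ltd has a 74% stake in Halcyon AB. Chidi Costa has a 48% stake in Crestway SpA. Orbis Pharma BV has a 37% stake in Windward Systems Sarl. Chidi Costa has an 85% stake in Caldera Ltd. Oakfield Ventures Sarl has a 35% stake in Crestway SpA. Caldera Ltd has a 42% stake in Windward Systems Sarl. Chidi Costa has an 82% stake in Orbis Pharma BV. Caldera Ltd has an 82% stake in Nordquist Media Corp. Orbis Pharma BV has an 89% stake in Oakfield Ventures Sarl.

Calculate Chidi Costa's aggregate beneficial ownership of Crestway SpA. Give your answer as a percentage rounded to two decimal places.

Chidi reaches Crestway along 2 paths.
Direct stake: 48% = 48%.
Via Orbis → Oakfield: 82% × 89% × 35% = 25.543%.
Total: 48% + 25.543% = 73.543%.
Rounded: 73.54%.

73.54%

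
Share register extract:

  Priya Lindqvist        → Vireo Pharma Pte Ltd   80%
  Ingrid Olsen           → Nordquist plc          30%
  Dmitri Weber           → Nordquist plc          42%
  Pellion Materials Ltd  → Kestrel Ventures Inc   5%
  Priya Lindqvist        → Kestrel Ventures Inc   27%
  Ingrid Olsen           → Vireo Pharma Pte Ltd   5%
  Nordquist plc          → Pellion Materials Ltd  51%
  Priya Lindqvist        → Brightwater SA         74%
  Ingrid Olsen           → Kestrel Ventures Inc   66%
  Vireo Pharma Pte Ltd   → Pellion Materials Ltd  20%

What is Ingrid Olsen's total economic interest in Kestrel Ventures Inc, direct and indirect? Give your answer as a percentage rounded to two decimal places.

66.82%

Ingrid reaches Kestrel along 3 paths.
Direct stake: 66% = 66%.
Via Nordquist → Pellion: 30% × 51% × 5% = 0.765%.
Via Vireo → Pellion: 5% × 20% × 5% = 0.05%.
Total: 66% + 0.765% + 0.05% = 66.815%.
Rounded: 66.82%.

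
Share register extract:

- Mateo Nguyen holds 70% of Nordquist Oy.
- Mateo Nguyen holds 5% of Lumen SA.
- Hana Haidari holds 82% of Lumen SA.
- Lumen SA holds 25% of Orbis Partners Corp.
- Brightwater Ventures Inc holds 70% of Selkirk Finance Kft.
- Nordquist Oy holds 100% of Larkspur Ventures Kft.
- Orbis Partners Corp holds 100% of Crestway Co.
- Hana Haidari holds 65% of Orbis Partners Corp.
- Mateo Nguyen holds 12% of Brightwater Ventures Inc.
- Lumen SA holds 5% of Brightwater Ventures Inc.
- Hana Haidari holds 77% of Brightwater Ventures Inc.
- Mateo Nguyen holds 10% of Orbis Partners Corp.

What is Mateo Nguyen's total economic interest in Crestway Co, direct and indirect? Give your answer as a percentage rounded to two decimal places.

Mateo reaches Crestway along 2 paths.
Via Lumen → Orbis: 5% × 25% × 100% = 1.25%.
Via Orbis: 10% × 100% = 10%.
Total: 1.25% + 10% = 11.25%.

11.25%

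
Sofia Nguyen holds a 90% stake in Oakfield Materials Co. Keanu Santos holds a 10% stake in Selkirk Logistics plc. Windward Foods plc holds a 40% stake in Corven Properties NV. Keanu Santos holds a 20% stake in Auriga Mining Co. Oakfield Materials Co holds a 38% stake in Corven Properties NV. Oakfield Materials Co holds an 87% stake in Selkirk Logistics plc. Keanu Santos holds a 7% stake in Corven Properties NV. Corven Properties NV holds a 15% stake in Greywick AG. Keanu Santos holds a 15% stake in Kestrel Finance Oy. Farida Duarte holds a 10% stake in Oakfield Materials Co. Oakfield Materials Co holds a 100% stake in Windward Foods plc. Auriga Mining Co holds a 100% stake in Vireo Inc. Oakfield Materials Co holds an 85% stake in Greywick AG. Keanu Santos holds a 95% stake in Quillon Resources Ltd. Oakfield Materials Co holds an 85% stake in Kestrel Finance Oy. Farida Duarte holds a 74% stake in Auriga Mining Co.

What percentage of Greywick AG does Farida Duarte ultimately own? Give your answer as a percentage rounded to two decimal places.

9.67%

Farida reaches Greywick along 3 paths.
Via Oakfield: 10% × 85% = 8.5%.
Via Oakfield → Windward → Corven: 10% × 100% × 40% × 15% = 0.6%.
Via Oakfield → Corven: 10% × 38% × 15% = 0.57%.
Total: 8.5% + 0.6% + 0.57% = 9.67%.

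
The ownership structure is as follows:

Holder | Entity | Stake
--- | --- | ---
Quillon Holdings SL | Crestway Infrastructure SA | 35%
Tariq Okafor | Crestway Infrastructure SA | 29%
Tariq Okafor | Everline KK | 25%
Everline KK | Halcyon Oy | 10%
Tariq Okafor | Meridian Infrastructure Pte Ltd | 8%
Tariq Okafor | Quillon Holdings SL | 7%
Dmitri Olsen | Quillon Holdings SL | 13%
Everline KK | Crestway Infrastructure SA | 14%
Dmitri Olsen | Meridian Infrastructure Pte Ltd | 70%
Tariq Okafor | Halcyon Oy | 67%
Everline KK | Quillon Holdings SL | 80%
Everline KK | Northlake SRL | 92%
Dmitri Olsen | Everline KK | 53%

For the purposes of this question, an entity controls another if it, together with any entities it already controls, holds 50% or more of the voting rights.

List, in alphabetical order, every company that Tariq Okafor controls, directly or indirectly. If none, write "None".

Tariq holds 67% of Halcyon, so Tariq controls Halcyon.
No other company's threshold is met.

Halcyon Oy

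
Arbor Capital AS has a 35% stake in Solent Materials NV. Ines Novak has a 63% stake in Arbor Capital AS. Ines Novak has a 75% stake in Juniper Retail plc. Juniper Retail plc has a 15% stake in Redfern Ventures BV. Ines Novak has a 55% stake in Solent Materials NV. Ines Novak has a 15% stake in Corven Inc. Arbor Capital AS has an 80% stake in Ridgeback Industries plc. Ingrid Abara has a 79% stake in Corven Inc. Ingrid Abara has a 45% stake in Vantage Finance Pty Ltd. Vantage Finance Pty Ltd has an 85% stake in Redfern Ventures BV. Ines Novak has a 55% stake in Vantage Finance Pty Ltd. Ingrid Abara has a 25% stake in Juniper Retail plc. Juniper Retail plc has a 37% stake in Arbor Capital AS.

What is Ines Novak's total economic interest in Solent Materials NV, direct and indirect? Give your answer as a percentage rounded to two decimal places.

86.76%

Ines reaches Solent along 3 paths.
Direct stake: 55% = 55%.
Via Juniper → Arbor: 75% × 37% × 35% = 9.7125%.
Via Arbor: 63% × 35% = 22.05%.
Total: 55% + 9.7125% + 22.05% = 86.7625%.
Rounded: 86.76%.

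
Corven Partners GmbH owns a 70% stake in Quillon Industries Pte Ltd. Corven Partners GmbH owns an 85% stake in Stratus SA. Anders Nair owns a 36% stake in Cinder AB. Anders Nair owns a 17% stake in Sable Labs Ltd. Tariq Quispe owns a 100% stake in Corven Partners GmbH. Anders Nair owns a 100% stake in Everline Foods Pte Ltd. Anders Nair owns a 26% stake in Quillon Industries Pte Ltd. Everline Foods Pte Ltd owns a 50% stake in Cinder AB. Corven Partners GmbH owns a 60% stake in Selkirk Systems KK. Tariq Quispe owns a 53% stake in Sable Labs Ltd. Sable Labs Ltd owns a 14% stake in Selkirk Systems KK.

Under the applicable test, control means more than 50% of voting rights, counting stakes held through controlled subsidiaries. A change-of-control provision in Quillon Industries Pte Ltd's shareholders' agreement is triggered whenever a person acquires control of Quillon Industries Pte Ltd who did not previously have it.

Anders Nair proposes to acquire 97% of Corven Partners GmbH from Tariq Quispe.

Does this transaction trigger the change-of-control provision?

The purchase adds only to Anders's holdings (Tariq's stake shrinks), so Anders is the only person who could newly come to control Quillon.
Anders holds 100% of Everline, so Anders controls Everline.
Everline and Anders together hold 50% + 36% = 86% of Cinder, so Anders controls Cinder.
In Quillon, Anders's side holds only 26%, not > 50%.
So before the transaction, Anders does not control Quillon.
After the purchase, Anders holds 97% of Corven directly, and Tariq's stake falls to 3%.
Anders holds 97% of Corven, so Anders controls Corven.
Anders and Corven together hold 26% + 70% = 96% of Quillon, so Anders controls Quillon.
Anders did not control Quillon before and does after, so the clause is triggered.

Yes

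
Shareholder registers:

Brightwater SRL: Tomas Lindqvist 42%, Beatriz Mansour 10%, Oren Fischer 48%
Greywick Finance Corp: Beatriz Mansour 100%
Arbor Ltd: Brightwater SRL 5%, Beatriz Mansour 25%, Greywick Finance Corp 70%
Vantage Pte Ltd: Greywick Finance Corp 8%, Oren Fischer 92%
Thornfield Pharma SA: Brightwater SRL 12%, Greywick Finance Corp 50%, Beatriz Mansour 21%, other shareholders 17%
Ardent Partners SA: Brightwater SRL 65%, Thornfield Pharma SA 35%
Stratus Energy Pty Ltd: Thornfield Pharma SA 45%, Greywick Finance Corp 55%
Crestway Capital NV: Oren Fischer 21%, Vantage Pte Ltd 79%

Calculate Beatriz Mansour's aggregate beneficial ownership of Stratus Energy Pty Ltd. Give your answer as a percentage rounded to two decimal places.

Beatriz reaches Stratus along 4 paths.
Via Brightwater → Thornfield: 10% × 12% × 45% = 0.54%.
Via Greywick → Thornfield: 100% × 50% × 45% = 22.5%.
Via Thornfield: 21% × 45% = 9.45%.
Via Greywick: 100% × 55% = 55%.
Total: 0.54% + 22.5% + 9.45% + 55% = 87.49%.

87.49%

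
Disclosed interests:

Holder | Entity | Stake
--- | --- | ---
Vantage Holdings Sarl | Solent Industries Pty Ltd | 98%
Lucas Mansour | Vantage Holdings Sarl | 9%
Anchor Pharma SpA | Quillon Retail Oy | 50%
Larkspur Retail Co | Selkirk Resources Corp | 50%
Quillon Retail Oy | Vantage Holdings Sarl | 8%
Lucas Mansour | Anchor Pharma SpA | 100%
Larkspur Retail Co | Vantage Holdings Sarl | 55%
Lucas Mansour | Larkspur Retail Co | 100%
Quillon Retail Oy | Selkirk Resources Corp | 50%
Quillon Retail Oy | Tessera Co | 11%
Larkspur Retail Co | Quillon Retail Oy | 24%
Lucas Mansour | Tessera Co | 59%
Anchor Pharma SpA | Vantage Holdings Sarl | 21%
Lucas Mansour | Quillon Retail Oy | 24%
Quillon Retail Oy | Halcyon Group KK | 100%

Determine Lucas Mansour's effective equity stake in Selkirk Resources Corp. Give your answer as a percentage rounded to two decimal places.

Lucas reaches Selkirk along 4 paths.
Via Larkspur: 100% × 50% = 50%.
Via Larkspur → Quillon: 100% × 24% × 50% = 12%.
Via Quillon: 24% × 50% = 12%.
Via Anchor → Quillon: 100% × 50% × 50% = 25%.
Total: 50% + 12% + 12% + 25% = 99%.
Rounded: 99.00%.

99.00%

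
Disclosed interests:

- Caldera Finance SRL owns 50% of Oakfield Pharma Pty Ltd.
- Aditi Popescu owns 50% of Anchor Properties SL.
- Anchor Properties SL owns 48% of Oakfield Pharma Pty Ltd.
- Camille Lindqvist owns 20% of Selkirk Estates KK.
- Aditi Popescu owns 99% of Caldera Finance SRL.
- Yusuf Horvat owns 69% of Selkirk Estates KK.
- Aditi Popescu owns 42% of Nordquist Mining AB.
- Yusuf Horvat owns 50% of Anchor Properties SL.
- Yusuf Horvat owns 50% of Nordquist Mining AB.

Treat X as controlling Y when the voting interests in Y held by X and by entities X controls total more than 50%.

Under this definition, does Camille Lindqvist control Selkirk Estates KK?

Camille's largest direct stake is 20% in Selkirk, which does not meet the threshold, so Camille controls no company.
In Selkirk, Camille's side holds only 20%, not > 50%.
So Camille does not control Selkirk.

No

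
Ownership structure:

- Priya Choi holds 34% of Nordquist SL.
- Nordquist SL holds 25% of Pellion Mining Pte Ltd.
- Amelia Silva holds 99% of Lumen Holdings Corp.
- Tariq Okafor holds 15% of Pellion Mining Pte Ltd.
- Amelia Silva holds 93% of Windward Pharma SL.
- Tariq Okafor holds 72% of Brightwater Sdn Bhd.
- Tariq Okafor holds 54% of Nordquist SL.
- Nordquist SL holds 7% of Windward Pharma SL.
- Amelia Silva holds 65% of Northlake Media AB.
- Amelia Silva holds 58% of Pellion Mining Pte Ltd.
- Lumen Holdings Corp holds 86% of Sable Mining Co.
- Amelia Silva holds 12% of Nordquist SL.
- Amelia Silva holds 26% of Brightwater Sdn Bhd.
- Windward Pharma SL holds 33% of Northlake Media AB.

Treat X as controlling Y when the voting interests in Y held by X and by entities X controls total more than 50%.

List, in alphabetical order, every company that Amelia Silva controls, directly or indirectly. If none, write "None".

Lumen Holdings Corp, Northlake Media AB, Pellion Mining Pte Ltd, Sable Mining Co, Windward Pharma SL

Amelia holds 93% of Windward, so Amelia controls Windward.
Amelia holds 58% of Pellion, so Amelia controls Pellion.
Amelia and Windward together hold 65% + 33% = 98% of Northlake, so Amelia controls Northlake.
Amelia holds 99% of Lumen, so Amelia controls Lumen.
Lumen holds 86% of Sable, so Amelia controls Sable.
No other company's threshold is met.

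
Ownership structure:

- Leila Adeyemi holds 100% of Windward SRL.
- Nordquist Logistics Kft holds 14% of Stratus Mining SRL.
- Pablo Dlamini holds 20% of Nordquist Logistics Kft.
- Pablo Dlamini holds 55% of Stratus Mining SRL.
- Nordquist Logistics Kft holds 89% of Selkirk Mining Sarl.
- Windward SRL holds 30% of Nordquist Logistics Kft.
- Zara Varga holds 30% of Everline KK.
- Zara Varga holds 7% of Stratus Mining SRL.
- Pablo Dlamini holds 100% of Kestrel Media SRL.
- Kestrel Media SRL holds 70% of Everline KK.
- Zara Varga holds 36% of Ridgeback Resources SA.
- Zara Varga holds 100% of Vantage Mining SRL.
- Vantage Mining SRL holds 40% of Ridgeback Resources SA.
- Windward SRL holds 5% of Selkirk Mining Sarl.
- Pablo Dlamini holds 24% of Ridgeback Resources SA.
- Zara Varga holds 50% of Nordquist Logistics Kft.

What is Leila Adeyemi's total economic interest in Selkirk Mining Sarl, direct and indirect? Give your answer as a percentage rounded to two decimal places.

31.70%

Leila reaches Selkirk along 2 paths.
Via Windward: 100% × 5% = 5%.
Via Windward → Nordquist: 100% × 30% × 89% = 26.7%.
Total: 5% + 26.7% = 31.7%.
Rounded: 31.70%.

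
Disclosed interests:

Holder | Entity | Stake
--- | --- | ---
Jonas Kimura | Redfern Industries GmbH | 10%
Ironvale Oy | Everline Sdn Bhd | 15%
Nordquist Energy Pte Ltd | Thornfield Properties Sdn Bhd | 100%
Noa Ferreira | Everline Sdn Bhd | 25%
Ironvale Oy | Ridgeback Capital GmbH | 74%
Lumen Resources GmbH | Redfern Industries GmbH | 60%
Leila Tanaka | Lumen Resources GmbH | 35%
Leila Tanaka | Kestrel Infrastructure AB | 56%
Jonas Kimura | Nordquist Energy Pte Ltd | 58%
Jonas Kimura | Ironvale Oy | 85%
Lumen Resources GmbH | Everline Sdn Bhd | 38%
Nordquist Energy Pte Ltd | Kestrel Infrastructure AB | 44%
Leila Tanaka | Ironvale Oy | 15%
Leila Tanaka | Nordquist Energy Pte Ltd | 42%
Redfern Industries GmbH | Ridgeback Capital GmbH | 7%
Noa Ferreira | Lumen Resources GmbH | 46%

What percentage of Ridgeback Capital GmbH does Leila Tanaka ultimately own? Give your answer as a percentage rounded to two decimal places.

12.57%

Leila reaches Ridgeback along 2 paths.
Via Ironvale: 15% × 74% = 11.1%.
Via Lumen → Redfern: 35% × 60% × 7% = 1.47%.
Total: 11.1% + 1.47% = 12.57%.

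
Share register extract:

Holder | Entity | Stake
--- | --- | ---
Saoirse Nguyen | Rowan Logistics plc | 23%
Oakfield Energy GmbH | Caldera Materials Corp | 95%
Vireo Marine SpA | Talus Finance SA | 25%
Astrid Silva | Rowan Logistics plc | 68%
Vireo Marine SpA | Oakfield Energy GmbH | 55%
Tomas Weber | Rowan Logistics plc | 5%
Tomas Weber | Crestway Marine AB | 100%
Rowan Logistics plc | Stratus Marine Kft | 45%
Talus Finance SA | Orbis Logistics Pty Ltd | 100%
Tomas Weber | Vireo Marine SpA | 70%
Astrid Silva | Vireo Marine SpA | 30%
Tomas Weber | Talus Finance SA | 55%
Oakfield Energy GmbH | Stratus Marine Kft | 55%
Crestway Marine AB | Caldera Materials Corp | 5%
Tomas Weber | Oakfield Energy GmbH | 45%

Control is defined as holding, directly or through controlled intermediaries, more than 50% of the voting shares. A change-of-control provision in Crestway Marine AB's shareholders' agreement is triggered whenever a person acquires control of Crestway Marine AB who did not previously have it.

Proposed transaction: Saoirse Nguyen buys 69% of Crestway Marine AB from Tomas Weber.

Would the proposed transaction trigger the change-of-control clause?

The purchase adds only to Saoirse's holdings (Tomas's stake shrinks), so Saoirse is the only person who could newly come to control Crestway.
Saoirse's largest direct stake is 23% in Rowan, which does not meet the threshold, so Saoirse controls no company.
Neither Saoirse nor any entity Saoirse controls holds any voting interest in Crestway.
So before the transaction, Saoirse does not control Crestway.
After the purchase, Saoirse holds 69% of Crestway directly, and Tomas's stake falls to 31%.
Saoirse holds 69% of Crestway, so Saoirse controls Crestway.
Saoirse did not control Crestway before and does after, so the clause is triggered.

Yes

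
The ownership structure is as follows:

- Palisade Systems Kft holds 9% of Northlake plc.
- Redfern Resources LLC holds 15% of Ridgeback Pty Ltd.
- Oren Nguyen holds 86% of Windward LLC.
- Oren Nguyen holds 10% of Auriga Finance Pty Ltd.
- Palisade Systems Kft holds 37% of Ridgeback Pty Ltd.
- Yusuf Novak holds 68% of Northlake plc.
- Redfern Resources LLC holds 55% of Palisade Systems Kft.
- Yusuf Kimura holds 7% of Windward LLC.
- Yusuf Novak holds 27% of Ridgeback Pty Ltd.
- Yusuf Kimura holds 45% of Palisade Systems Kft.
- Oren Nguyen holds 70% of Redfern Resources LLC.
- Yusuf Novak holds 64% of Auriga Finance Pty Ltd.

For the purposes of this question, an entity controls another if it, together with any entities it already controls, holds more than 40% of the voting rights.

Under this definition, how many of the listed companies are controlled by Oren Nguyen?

4

Oren holds 70% of Redfern, so Oren controls Redfern.
Redfern holds 55% of Palisade, so Oren controls Palisade.
Oren holds 86% of Windward, so Oren controls Windward.
Palisade and Redfern together hold 37% + 15% = 52% of Ridgeback, so Oren controls Ridgeback.
No other company's threshold is met.
Oren controls 4 companies.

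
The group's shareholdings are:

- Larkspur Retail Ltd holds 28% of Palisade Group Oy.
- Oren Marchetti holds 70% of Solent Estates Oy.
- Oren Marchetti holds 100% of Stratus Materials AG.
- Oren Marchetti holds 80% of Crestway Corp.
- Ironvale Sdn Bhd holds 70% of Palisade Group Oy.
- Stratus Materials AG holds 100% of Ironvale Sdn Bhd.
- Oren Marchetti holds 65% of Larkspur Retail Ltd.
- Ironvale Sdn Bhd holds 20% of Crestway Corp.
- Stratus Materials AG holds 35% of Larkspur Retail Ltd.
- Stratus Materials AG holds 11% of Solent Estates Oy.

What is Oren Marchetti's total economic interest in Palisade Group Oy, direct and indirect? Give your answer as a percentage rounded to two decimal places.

98.00%

Oren reaches Palisade along 3 paths.
Via Stratus → Ironvale: 100% × 100% × 70% = 70%.
Via Larkspur: 65% × 28% = 18.2%.
Via Stratus → Larkspur: 100% × 35% × 28% = 9.8%.
Total: 70% + 18.2% + 9.8% = 98%.
Rounded: 98.00%.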